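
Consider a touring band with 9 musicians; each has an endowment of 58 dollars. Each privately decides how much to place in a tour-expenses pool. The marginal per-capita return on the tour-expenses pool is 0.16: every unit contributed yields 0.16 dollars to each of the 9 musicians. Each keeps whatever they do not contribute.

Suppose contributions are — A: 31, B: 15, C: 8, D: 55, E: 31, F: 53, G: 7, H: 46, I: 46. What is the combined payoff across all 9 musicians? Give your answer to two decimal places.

Total contributed: 31 + 15 + 8 + 55 + 31 + 53 + 7 + 46 + 46 = 292; total kept: 9 × 58 − 292 = 230.
The tour-expenses pool pays out 0.16 × 9 × 292 = 420.48 in aggregate.
Group total = 230 + 420.48 = 650.48.

650.48 dollars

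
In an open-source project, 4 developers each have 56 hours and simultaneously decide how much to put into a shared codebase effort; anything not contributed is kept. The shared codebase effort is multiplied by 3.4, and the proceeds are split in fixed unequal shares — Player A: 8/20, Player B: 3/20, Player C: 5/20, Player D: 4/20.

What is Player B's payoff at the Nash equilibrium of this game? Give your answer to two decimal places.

84.56 hours

Player j's private return per contributed unit is 3.4 × (j's share). Contributing is weakly dominant for j when that share is at least 1/3.4 = 0.2941, and contributing 0 is dominant otherwise.
The only share above 0.2941 is Player A's 8/20, contributing 56; the remaining 3 contribute 0. Total contributed: 56.
Player B keeps 56 and receives 3.4 × 56 × 3/20 = 28.56 from the shared codebase effort, for a payoff of 84.56.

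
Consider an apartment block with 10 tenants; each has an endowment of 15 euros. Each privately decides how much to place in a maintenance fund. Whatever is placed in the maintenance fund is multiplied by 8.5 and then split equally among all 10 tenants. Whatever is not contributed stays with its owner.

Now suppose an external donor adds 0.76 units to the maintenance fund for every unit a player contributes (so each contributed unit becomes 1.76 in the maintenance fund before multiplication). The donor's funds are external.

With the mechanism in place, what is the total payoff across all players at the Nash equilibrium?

The effective private return per unit is now 8.5 × 1.76 / 10 = 1.4960 > 1, so every player's dominant strategy flips to full contribution.
So the Nash equilibrium is full contribution by all 10; the group earns 8.5 × 1.76 × 150 = 2244.00.

2244.00 euros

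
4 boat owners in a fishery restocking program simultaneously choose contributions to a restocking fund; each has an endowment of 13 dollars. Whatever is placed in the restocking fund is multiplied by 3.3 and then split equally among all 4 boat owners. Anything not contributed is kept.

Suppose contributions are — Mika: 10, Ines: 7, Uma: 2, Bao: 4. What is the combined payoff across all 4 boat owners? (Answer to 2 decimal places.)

Total contributed: 10 + 7 + 2 + 4 = 23; total kept: 4 × 13 − 23 = 29.
The restocking fund pays out 3.3 × 23 = 75.90 in aggregate.
Group total = 29 + 75.90 = 104.90.

104.90 dollars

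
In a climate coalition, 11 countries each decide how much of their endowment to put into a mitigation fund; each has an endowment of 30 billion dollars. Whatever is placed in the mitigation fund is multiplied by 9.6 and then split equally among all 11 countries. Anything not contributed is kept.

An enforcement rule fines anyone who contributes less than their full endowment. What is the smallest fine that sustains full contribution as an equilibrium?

Given the others contribute fully, the best deviation is to contribute 0 (any partial contribution still incurs the fine and gives up units whose private return 0.8727 is below 1).
Deviating from 30 to 0 saves 30 billion dollars but forfeits the deviator's share of the drop in the mitigation fund: 9.6/11 × 30 = 26.18.
So the deviation gain is 30 − 26.18 = 3.82, and the fine must be at least 3.82 billion dollars to wipe it out.

3.82 billion dollars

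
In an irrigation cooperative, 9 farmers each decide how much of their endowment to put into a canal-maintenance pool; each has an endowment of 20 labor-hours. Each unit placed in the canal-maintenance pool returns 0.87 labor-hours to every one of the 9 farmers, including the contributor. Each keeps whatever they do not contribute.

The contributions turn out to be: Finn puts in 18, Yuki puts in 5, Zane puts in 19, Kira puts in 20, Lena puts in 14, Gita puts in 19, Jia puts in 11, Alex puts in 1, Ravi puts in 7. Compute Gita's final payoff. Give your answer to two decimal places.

Total contributed: 18 + 5 + 19 + 20 + 14 + 19 + 11 + 1 + 7 = 114.
Each receives 0.87 × 114 = 99.18 from the canal-maintenance pool.
Gita keeps 20 − 19 = 1, so Gita's payoff is 1 + 99.18 = 100.18.

100.18 labor-hours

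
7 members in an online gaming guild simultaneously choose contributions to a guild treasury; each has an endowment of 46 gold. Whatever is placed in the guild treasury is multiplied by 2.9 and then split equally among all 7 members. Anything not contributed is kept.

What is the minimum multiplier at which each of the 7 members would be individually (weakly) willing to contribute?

7

A contributed unit returns (multiplier)/7 to its contributor.
This reaches 1 exactly when the multiplier is 7.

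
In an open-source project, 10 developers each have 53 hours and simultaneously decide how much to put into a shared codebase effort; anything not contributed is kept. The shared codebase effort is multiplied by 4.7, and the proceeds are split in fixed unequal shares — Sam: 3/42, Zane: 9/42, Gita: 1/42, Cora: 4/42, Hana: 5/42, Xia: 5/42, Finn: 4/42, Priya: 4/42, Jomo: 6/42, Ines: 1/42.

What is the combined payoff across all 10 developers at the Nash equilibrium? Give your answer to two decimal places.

726.10 hours

For player j, contributing a unit is worthwhile iff 4.7 × (j's share) ≥ 1, i.e. iff j's share is at least 0.2128.
The only share above 0.2128 is Zane's 9/42, contributing 53; the remaining 9 contribute 0. Total contributed: 53.
The shared codebase effort pays out 4.7 × 53 = 249.10 in total (split across the unequal shares, but the aggregate is all that matters for the group sum).
The 9 free-riders keep 53 each, adding 477. Group total = 477 + 249.10 = 726.10.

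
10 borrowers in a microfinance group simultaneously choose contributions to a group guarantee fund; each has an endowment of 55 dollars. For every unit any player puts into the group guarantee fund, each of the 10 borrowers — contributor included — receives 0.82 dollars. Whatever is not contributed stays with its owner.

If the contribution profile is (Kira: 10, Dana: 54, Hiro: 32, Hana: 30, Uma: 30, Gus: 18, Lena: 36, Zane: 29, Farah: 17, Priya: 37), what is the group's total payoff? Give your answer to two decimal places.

Total contributed: 10 + 54 + 32 + 30 + 30 + 18 + 36 + 29 + 17 + 37 = 293; total kept: 10 × 55 − 293 = 257.
The group guarantee fund pays out 0.82 × 10 × 293 = 2402.60 in aggregate.
Group total = 257 + 2402.60 = 2659.60.

2659.60 dollars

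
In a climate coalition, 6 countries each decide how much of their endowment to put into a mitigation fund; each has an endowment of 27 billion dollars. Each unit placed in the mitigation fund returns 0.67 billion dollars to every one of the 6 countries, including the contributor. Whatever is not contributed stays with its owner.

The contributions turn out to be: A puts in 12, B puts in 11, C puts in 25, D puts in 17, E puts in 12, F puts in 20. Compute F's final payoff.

71.99 billion dollars

Total contributed: 12 + 11 + 25 + 17 + 12 + 20 = 97.
Each receives 0.67 × 97 = 64.99 from the mitigation fund.
F keeps 27 − 20 = 7, so F's payoff is 7 + 64.99 = 71.99.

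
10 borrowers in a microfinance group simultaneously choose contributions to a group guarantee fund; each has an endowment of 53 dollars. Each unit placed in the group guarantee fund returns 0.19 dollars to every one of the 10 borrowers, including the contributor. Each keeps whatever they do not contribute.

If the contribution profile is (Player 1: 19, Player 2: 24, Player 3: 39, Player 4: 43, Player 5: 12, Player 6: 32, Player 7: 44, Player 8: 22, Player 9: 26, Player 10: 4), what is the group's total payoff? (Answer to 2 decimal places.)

Total contributed: 19 + 24 + 39 + 43 + 12 + 32 + 44 + 22 + 26 + 4 = 265; total kept: 10 × 53 − 265 = 265.
The group guarantee fund pays out 0.19 × 10 × 265 = 503.50 in aggregate.
Group total = 265 + 503.50 = 768.50.

768.50 dollars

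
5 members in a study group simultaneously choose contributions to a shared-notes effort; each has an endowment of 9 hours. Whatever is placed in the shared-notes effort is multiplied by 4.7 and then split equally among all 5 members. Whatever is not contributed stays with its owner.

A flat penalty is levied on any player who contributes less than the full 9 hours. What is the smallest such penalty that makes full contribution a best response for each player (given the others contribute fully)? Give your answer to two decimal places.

Given the others contribute fully, the best deviation is to contribute 0 (any partial contribution still incurs the fine and gives up units whose private return 0.9400 is below 1).
Deviating from 9 to 0 saves 9 hours but forfeits the deviator's share of the drop in the shared-notes effort: 4.7/5 × 9 = 8.46.
So the deviation gain is 9 − 8.46 = 0.54, and the fine must be at least 0.54 hours to wipe it out.

0.54 hours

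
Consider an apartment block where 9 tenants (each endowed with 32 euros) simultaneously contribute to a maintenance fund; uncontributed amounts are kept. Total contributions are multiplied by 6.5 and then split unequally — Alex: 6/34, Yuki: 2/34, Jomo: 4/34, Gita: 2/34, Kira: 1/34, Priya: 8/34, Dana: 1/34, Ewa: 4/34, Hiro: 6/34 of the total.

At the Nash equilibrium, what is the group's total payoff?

A player with share s gets back 6.5·s per unit contributed, so full contribution is dominant for anyone with s > 1/6.5 = 0.1538 and zero contribution is dominant for anyone below.
Alex, Priya and Hiro are above the threshold, contributing 32 each; the remaining 6 contribute 0. Total contributed: 96.
The maintenance fund pays out 6.5 × 96 = 624.00 in total (split across the unequal shares, but the aggregate is all that matters for the group sum).
The 6 free-riders keep 32 each, adding 192. Group total = 192 + 624.00 = 816.00.

816.00 euros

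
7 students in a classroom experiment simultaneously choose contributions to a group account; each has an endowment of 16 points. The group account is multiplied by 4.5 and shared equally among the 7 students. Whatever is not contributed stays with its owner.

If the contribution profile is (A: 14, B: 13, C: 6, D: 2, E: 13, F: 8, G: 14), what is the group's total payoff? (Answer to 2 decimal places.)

357.00 points

Total contributed: 14 + 13 + 6 + 2 + 13 + 8 + 14 = 70; total kept: 7 × 16 − 70 = 42.
The group account pays out 4.5 × 70 = 315.00 in aggregate.
Group total = 42 + 315.00 = 357.00.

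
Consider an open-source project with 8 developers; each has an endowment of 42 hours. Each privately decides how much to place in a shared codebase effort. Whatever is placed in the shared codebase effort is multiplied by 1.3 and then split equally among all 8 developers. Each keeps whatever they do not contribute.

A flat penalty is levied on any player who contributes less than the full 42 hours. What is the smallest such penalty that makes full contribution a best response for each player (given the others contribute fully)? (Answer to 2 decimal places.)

Given the others contribute fully, the best deviation is to contribute 0 (any partial contribution still incurs the fine and gives up units whose private return 0.1625 is below 1).
Deviating from 42 to 0 saves 42 hours but forfeits the deviator's share of the drop in the shared codebase effort: 1.3/8 × 42 = 6.82.
So the deviation gain is 42 − 6.82 = 35.18, and the fine must be at least 35.18 hours to wipe it out.

35.18 hours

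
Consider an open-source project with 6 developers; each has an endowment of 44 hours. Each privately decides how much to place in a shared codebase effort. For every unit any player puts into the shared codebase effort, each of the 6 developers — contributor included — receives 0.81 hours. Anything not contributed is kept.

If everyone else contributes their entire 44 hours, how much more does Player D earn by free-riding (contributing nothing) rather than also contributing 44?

8.36 hours

Switching from a contribution of 44 to 0 lets Player D keep an extra 44 hours, but lowers the shared codebase effort by 44, which costs Player D their own share of that drop: 0.81 × 44 = 35.64.
Net gain = 44 − 35.64 = 8.36. The private return per contributed unit (0.81) is below 1, so free-riding is indeed the best response regardless of what the others do.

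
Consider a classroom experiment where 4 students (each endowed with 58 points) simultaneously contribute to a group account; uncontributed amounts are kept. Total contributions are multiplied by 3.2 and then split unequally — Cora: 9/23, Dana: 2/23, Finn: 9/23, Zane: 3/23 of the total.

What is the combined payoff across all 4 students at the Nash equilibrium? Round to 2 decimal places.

487.20 points

Each unit j contributes comes back to j as 3.2 × (j's share), so j prefers to contribute only if that share exceeds 1/3.2 = 0.3125; otherwise keeping the unit dominates.
Cora and Finn are above the threshold, contributing 58 each; the remaining 2 contribute 0. Total contributed: 116.
The group account pays out 3.2 × 116 = 371.20 in total (split across the unequal shares, but the aggregate is all that matters for the group sum).
The 2 free-riders keep 58 each, adding 116. Group total = 116 + 371.20 = 487.20.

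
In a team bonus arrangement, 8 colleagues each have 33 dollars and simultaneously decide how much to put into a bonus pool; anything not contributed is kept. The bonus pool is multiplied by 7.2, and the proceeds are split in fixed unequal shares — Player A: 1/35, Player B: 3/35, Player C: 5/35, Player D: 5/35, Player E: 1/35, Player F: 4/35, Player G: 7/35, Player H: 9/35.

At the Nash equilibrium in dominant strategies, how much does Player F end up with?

141.62 dollars

Player j's private return per contributed unit is 7.2 × (j's share). Contributing is weakly dominant for j when that share is at least 1/7.2 = 0.1389, and contributing 0 is dominant otherwise.
Player C, Player D, Player G and Player H are above the threshold, contributing 33 each; the remaining 4 contribute 0. Total contributed: 132.
Player F keeps 33 and receives 7.2 × 132 × 4/35 = 108.62 from the bonus pool, for a payoff of 141.62.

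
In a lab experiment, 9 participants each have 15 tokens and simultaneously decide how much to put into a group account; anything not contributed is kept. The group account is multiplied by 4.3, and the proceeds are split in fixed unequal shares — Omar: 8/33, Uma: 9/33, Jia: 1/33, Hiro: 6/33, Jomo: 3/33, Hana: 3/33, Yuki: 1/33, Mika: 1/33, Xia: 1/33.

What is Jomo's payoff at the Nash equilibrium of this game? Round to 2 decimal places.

Each unit j contributes comes back to j as 4.3 × (j's share), so j prefers to contribute only if that share exceeds 1/4.3 = 0.2326; otherwise keeping the unit dominates.
Omar and Uma clear that bar, contributing 15 each; the remaining 7 contribute 0. Total contributed: 30.
Jomo keeps 15 and receives 4.3 × 30 × 3/33 = 11.73 from the group account, for a payoff of 26.73.

26.73 tokens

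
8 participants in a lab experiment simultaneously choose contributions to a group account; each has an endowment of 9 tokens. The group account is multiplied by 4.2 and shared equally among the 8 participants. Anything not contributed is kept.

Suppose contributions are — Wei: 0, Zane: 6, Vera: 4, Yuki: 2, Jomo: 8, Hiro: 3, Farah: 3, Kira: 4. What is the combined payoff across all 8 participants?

Total contributed: 0 + 6 + 4 + 2 + 8 + 3 + 3 + 4 = 30; total kept: 8 × 9 − 30 = 42.
The group account pays out 4.2 × 30 = 126.00 in aggregate.
Group total = 42 + 126.00 = 168.00.

168.00 tokens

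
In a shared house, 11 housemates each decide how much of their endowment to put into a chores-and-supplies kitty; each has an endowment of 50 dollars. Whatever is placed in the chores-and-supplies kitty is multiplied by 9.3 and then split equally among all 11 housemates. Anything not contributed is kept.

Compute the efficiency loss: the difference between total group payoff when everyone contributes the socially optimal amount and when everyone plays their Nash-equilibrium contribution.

Each contributed unit returns 9.3/11 = 0.8455 to its contributor — below 1 — so contributing 0 is dominant for every player. At the Nash equilibrium everyone keeps their 50, and the group total is 11 × 50 = 550.
Each contributed unit returns 9.300 to the group as a whole (0.8455 to each of 11 players), which exceeds 1, so the social optimum is full contribution: group total = 9.300 × 550 = 5115.00.
Efficiency loss = 5115.00 − 550 = 4565.00.

4565.00 dollars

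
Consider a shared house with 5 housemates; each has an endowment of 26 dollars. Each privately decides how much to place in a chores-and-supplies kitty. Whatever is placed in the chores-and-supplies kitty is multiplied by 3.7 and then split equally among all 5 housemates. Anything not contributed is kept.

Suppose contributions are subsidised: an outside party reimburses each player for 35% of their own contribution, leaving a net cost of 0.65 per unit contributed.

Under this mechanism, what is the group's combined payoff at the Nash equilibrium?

526.50 dollars

With the mechanism, a contributed unit returns (3.7/5) / 0.65 = 1.1385 per unit of net cost to the contributor — now above 1 — so contributing fully is weakly dominant for every player.
So the Nash equilibrium is full contribution by all 5; the group earns 5 × (26 × 0.35 + 3.7 × 26) = 526.50.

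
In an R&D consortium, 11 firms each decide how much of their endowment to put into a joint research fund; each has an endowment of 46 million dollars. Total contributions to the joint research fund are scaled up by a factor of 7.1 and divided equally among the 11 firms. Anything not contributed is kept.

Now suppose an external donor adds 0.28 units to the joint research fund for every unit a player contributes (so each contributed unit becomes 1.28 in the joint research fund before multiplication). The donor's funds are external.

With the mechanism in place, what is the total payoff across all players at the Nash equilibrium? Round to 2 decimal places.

506.00 million dollars

Even with the mechanism, each unit contributed returns only 7.1 × 1.28 / 11 = 0.8262 per unit of net cost, so contributing nothing is still dominant.
At the Nash equilibrium no one contributes; group total payoff = 11 × 46 = 506.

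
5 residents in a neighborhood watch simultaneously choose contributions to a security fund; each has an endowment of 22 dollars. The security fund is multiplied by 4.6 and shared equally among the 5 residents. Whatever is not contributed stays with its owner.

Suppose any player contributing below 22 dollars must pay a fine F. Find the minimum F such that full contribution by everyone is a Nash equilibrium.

Given the others contribute fully, the best deviation is to contribute 0 (any partial contribution still incurs the fine and gives up units whose private return 0.9200 is below 1).
Deviating from 22 to 0 saves 22 dollars but forfeits the deviator's share of the drop in the security fund: 4.6/5 × 22 = 20.24.
So the deviation gain is 22 − 20.24 = 1.76, and the fine must be at least 1.76 dollars to wipe it out.

1.76 dollars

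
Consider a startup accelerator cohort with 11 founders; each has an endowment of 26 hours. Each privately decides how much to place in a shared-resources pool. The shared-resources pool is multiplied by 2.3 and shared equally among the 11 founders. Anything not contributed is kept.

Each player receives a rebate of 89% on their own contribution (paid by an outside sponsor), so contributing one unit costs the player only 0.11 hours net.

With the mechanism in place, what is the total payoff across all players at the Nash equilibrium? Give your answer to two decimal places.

912.34 hours

The effective private return per unit is now (2.3/11) / 0.11 = 1.9008 > 1, so every player's dominant strategy flips to full contribution.
So the Nash equilibrium is full contribution by all 11; the group earns 11 × (26 × 0.89 + 2.3 × 26) = 912.34.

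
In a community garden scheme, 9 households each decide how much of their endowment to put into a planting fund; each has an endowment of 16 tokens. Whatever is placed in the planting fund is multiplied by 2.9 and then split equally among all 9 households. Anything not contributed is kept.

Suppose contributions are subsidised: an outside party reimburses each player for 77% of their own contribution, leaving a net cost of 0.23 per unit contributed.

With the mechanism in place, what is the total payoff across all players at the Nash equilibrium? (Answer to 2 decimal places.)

With the mechanism, a contributed unit returns (2.9/9) / 0.23 = 1.4010 per unit of net cost to the contributor — now above 1 — so contributing fully is weakly dominant for every player.
At the Nash equilibrium everyone contributes 16. Group total payoff = 9 × (16 × 0.77 + 2.9 × 16) = 528.48.

528.48 tokens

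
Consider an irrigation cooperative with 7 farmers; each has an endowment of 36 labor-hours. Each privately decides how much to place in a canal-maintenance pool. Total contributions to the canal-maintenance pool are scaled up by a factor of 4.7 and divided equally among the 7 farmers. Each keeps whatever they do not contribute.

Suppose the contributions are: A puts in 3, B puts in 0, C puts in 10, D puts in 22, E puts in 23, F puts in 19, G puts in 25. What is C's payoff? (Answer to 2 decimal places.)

94.49 labor-hours

Total contributed: 3 + 0 + 10 + 22 + 23 + 19 + 25 = 102.
Each receives 4.7 × 102 / 7 = 68.49 from the canal-maintenance pool.
C keeps 36 − 10 = 26, so C's payoff is 26 + 68.49 = 94.49.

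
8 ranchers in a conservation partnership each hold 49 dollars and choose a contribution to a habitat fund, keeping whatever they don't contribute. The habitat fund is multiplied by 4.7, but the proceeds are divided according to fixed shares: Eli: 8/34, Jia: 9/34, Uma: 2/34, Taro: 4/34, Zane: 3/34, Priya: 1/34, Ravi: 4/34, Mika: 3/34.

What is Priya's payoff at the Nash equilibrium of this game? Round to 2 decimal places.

Player j's private return per contributed unit is 4.7 × (j's share). Contributing is weakly dominant for j when that share is at least 1/4.7 = 0.2128, and contributing 0 is dominant otherwise.
The shares above 0.2128 belong to Eli and Jia, contributing 49 each; the remaining 6 contribute 0. Total contributed: 98.
Priya keeps 49 and receives 4.7 × 98 × 1/34 = 13.55 from the habitat fund, for a payoff of 62.55.

62.55 dollars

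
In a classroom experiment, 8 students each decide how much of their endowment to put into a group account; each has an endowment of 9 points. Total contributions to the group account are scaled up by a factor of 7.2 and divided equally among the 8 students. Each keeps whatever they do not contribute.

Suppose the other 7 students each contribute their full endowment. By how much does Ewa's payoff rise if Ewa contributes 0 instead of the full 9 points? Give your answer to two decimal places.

Switching from a contribution of 9 to 0 lets Ewa keep an extra 9 points, but lowers the group account by 9, which costs Ewa their own share of that drop: 7.2/8 × 9 = 8.10.
Net gain = 9 − 8.10 = 0.90. The private return per contributed unit (0.9000) is below 1, so free-riding is indeed the best response regardless of what the others do.

0.90 points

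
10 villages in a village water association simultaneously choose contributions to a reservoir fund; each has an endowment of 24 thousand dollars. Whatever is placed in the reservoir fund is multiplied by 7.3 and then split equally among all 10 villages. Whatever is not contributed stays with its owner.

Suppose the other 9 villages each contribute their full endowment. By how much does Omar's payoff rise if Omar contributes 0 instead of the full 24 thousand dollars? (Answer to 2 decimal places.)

Switching from a contribution of 24 to 0 lets Omar keep an extra 24 thousand dollars, but lowers the reservoir fund by 24, which costs Omar their own share of that drop: 7.3/10 × 24 = 17.52.
Net gain = 24 − 17.52 = 6.48. The private return per contributed unit (0.7300) is below 1, so free-riding is indeed the best response regardless of what the others do.

6.48 thousand dollars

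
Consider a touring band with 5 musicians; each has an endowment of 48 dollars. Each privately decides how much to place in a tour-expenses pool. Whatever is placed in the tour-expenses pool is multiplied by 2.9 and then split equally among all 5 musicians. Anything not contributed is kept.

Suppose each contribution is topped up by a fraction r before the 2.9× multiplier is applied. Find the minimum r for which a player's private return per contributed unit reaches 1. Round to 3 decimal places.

With matching at rate r, one contributed unit becomes (1 + r) in the tour-expenses pool and returns 2.9 × (1 + r) / 5 to the contributor.
Setting this equal to 1: 1 + r = 5/2.9 = 1.7241.
So the minimum matching rate is r = 1.7241 − 1 = 0.724.

0.724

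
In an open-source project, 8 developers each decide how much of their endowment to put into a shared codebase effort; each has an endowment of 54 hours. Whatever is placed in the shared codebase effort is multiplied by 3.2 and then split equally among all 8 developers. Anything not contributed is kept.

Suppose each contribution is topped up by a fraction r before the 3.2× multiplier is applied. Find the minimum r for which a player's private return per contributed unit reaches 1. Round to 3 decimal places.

1.500

With matching at rate r, one contributed unit becomes (1 + r) in the shared codebase effort and returns 3.2 × (1 + r) / 8 to the contributor.
Setting this equal to 1: 1 + r = 8/3.2 = 2.5000.
So the minimum matching rate is r = 2.5000 − 1 = 1.500.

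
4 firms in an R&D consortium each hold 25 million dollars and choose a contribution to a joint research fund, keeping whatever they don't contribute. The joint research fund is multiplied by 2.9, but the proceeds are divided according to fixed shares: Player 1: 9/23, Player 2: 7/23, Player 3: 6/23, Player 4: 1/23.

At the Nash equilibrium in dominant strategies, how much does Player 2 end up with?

47.07 million dollars

Each unit j contributes comes back to j as 2.9 × (j's share), so j prefers to contribute only if that share exceeds 1/2.9 = 0.3448; otherwise keeping the unit dominates.
Only Player 1 (9/23) clears that bar, contributing 25; the remaining 3 contribute 0. Total contributed: 25.
Player 2 keeps 25 and receives 2.9 × 25 × 7/23 = 22.07 from the joint research fund, for a payoff of 47.07.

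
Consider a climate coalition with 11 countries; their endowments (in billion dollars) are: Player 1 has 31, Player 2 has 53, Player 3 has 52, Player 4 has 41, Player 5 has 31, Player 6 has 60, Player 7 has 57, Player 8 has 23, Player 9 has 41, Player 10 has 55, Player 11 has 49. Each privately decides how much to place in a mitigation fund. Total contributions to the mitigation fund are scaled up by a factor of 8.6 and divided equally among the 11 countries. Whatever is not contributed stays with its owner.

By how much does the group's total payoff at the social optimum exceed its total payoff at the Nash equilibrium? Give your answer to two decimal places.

3746.80 billion dollars

The private return per contributed unit is 8.6/11 = 0.7818 < 1 for every player regardless of endowment, so the Nash equilibrium is zero contribution and the group total is Σ E_j = 31 + 53 + 52 + 41 + 31 + 60 + 57 + 23 + 41 + 55 + 49 = 493.
Each contributed unit returns 8.600 to the group, so the social optimum is full contribution by everyone: group total = 8.600 × 493 = 4239.80.
Efficiency loss = (8.600 − 1) × 493 = 3746.80.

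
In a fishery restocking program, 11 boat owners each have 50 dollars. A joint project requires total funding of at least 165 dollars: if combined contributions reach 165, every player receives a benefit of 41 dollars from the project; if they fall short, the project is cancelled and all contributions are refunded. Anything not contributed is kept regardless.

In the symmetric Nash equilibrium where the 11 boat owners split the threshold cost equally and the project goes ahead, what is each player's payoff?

76 dollars

Equal share of the threshold: 165/11 = 15.
At this profile no one gains by cutting their contribution: any cut drops the total below 165, the project is cancelled, contributions are refunded, and the deviator ends with 50, which is less than 50 − 15 + 41 = 76. Contributing more than 15 just wastes the excess. So contributing exactly 15 is a best response.
Each player's payoff: 50 − 15 + 41 = 76.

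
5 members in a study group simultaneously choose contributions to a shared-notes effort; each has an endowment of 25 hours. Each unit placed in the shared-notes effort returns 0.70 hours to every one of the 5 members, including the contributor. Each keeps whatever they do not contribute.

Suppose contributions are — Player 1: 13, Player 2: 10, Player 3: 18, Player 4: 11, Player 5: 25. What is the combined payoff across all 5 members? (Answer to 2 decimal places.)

317.50 hours

Total contributed: 13 + 10 + 18 + 11 + 25 = 77; total kept: 5 × 25 − 77 = 48.
The shared-notes effort pays out 0.70 × 5 × 77 = 269.50 in aggregate.
Group total = 48 + 269.50 = 317.50.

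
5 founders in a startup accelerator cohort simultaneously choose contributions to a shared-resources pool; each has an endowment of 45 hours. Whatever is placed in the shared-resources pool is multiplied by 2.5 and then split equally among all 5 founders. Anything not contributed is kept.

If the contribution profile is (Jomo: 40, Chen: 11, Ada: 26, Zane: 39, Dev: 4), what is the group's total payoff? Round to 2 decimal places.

405.00 hours

Total contributed: 40 + 11 + 26 + 39 + 4 = 120; total kept: 5 × 45 − 120 = 105.
The shared-resources pool pays out 2.5 × 120 = 300.00 in aggregate.
Group total = 105 + 300.00 = 405.00.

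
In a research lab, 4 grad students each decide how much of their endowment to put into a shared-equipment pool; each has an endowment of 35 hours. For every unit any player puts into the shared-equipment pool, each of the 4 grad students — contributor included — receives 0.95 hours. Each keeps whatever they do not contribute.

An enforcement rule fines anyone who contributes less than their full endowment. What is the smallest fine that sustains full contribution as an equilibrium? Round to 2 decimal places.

Given the others contribute fully, the best deviation is to contribute 0 (any partial contribution still incurs the fine and gives up units whose private return 0.95 is below 1).
Deviating from 35 to 0 saves 35 hours but forfeits the deviator's share of the drop in the shared-equipment pool: 0.95 × 35 = 33.25.
So the deviation gain is 35 − 33.25 = 1.75, and the fine must be at least 1.75 hours to wipe it out.

1.75 hours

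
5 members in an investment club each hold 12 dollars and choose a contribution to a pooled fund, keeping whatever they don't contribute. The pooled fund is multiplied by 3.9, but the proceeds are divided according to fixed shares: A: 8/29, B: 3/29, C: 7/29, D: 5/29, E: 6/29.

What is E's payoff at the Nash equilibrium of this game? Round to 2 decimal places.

21.68 dollars

Player j's private return per contributed unit is 3.9 × (j's share). Contributing is weakly dominant for j when that share is at least 1/3.9 = 0.2564, and contributing 0 is dominant otherwise.
The only share above 0.2564 is A's 8/29, contributing 12; the remaining 4 contribute 0. Total contributed: 12.
E keeps 12 and receives 3.9 × 12 × 6/29 = 9.68 from the pooled fund, for a payoff of 21.68.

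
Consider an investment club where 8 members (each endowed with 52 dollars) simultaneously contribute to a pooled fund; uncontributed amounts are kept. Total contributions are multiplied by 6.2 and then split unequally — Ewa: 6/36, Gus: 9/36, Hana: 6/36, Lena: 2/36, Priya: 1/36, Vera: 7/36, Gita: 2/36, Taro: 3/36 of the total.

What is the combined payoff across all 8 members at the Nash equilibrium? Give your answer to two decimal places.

1497.60 dollars

Player j's private return per contributed unit is 6.2 × (j's share). Contributing is weakly dominant for j when that share is at least 1/6.2 = 0.1613, and contributing 0 is dominant otherwise.
Ewa, Gus, Hana and Vera are above the threshold, contributing 52 each; the remaining 4 contribute 0. Total contributed: 208.
The pooled fund pays out 6.2 × 208 = 1289.60 in total (split across the unequal shares, but the aggregate is all that matters for the group sum).
The 4 free-riders keep 52 each, adding 208. Group total = 208 + 1289.60 = 1497.60.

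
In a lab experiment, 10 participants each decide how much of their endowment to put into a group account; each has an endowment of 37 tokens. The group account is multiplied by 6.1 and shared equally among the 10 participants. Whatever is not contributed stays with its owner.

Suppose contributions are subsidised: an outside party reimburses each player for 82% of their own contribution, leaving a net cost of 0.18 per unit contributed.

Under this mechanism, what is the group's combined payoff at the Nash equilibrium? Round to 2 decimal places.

2560.40 tokens

With the mechanism, a contributed unit returns (6.1/10) / 0.18 = 3.3889 per unit of net cost to the contributor — now above 1 — so contributing fully is weakly dominant for every player.
So the Nash equilibrium is full contribution by all 10; the group earns 10 × (37 × 0.82 + 6.1 × 37) = 2560.40.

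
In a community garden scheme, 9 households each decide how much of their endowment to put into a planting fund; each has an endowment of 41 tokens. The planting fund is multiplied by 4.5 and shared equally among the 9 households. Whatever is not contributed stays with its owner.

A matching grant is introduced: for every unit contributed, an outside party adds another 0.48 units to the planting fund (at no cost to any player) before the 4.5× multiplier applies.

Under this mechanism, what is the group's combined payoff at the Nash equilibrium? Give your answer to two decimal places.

Even with the mechanism, each unit contributed returns only 4.5 × 1.48 / 9 = 0.7400 per unit of net cost, so contributing nothing is still dominant.
Everyone keeps their endowment and the group total is 9 × 41 = 369.

369.00 tokens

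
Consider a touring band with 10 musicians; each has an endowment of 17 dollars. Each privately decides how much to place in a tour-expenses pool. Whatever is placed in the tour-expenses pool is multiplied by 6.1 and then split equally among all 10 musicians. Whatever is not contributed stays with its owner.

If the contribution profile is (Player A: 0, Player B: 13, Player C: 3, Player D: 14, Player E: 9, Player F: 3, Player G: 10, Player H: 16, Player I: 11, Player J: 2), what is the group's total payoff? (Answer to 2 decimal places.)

Total contributed: 0 + 13 + 3 + 14 + 9 + 3 + 10 + 16 + 11 + 2 = 81; total kept: 10 × 17 − 81 = 89.
The tour-expenses pool pays out 6.1 × 81 = 494.10 in aggregate.
Group total = 89 + 494.10 = 583.10.

583.10 dollars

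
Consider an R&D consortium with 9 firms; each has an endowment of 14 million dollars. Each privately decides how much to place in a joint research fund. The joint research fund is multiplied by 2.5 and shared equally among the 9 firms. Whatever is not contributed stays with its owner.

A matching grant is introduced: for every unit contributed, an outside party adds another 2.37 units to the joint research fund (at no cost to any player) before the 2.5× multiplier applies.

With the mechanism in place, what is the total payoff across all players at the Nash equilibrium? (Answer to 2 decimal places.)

126.00 million dollars

Even with the mechanism, each unit contributed returns only 2.5 × 3.37 / 9 = 0.9361 per unit of net cost, so contributing nothing is still dominant.
At the Nash equilibrium no one contributes; group total payoff = 9 × 14 = 126.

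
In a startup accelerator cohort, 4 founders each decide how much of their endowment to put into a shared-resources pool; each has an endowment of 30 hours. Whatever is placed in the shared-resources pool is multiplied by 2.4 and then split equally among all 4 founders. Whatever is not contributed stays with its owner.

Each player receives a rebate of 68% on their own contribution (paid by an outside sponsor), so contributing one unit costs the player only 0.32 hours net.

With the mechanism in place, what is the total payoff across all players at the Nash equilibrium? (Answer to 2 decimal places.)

369.60 hours

Under the mechanism each unit contributed yields (2.4/4) / 0.32 = 1.8750 back to its contributor per unit of net cost, which exceeds 1, making full contribution the dominant choice for everyone.
So the Nash equilibrium is full contribution by all 4; the group earns 4 × (30 × 0.68 + 2.4 × 30) = 369.60.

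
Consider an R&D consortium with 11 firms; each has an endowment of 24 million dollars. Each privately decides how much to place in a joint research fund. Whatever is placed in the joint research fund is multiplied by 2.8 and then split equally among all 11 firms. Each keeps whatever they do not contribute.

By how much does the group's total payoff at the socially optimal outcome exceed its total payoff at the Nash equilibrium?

Each contributed unit returns 2.8/11 = 0.2545 to its contributor — below 1 — so contributing 0 is dominant for every player. At the Nash equilibrium everyone keeps their 24, and the group total is 11 × 24 = 264.
Each contributed unit returns 2.800 to the group as a whole (0.2545 to each of 11 players), which exceeds 1, so the social optimum is full contribution: group total = 2.800 × 264 = 739.20.
Efficiency loss = 739.20 − 264 = 475.20.

475.20 million dollars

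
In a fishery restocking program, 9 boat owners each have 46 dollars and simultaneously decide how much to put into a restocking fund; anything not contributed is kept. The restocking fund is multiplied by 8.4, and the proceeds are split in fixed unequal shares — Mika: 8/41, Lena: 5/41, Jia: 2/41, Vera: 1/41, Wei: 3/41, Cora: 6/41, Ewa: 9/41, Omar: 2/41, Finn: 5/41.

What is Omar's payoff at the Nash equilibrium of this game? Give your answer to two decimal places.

A player with share s gets back 8.4·s per unit contributed, so full contribution is dominant for anyone with s > 1/8.4 = 0.1190 and zero contribution is dominant for anyone below.
Mika, Lena, Cora, Ewa and Finn are above the threshold, contributing 46 each; the remaining 4 contribute 0. Total contributed: 230.
Omar keeps 46 and receives 8.4 × 230 × 2/41 = 94.24 from the restocking fund, for a payoff of 140.24.

140.24 dollars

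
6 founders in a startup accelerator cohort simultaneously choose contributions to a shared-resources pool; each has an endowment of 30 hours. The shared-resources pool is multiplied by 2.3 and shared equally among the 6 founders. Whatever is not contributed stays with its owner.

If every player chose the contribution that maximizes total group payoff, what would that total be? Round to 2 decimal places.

Each contributed unit returns 2.300 to the group as a whole (0.3833 to each of 6 players), which exceeds 1, so the social optimum is full contribution: group total = 2.300 × 180 = 414.00.

414.00 hours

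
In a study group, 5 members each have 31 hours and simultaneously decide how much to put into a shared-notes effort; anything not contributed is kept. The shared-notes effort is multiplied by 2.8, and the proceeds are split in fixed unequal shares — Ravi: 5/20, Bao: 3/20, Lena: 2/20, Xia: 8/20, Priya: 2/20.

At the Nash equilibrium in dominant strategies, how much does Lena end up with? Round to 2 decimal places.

39.68 hours

Player j's private return per contributed unit is 2.8 × (j's share). Contributing is weakly dominant for j when that share is at least 1/2.8 = 0.3571, and contributing 0 is dominant otherwise.
Only Xia (8/20) clears that bar, contributing 31; the remaining 4 contribute 0. Total contributed: 31.
Lena keeps 31 and receives 2.8 × 31 × 2/20 = 8.68 from the shared-notes effort, for a payoff of 39.68.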